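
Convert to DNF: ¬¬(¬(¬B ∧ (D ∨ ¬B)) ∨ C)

¬¬(¬(¬B ∧ (D ∨ ¬B)) ∨ C)
≡ ¬(¬B ∧ (D ∨ ¬B)) ∨ C   — double negation
≡ ¬¬B ∨ ¬(D ∨ ¬B) ∨ C   — De Morgan
≡ B ∨ ¬(D ∨ ¬B) ∨ C   — double negation
≡ B ∨ (¬D ∧ ¬¬B) ∨ C   — De Morgan
≡ B ∨ (¬D ∧ B) ∨ C   — double negation
≡ B ∨ C   — simplify

B ∨ C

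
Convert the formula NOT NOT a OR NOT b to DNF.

a OR NOT b

NOT NOT a OR NOT b
= a OR NOT b   [double negation]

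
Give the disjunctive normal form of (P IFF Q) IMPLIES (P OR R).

(Q AND NOT P) OR P OR R

(P IFF Q) IMPLIES (P OR R)
⇔ NOT (P IFF Q) OR P OR R   — eliminate IMPLIES
⇔ NOT ((P IMPLIES Q) AND (Q IMPLIES P)) OR P OR R   — eliminate IFF
⇔ NOT ((NOT P OR Q) AND (Q IMPLIES P)) OR P OR R   — eliminate IMPLIES
⇔ NOT ((NOT P OR Q) AND (NOT Q OR P)) OR P OR R   — eliminate IMPLIES
⇔ NOT (NOT P OR Q) OR NOT (NOT Q OR P) OR P OR R   — De Morgan
⇔ (NOT NOT P AND NOT Q) OR NOT (NOT Q OR P) OR P OR R   — De Morgan
⇔ (P AND NOT Q) OR NOT (NOT Q OR P) OR P OR R   — double negation
⇔ (P AND NOT Q) OR (NOT NOT Q AND NOT P) OR P OR R   — De Morgan
⇔ (P AND NOT Q) OR (Q AND NOT P) OR P OR R   — double negation
⇔ (Q AND NOT P) OR P OR R   — simplify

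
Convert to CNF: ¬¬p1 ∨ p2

¬¬p1 ∨ p2
= p1 ∨ p2   [double negation]

p1 ∨ p2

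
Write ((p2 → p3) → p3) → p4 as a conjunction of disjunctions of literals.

(¬p2 ∨ p3 ∨ p4) ∧ (¬p3 ∨ p4)

((p2 → p3) → p3) → p4
= ¬((p2 → p3) → p3) ∨ p4   [eliminate →]
= ¬(¬(p2 → p3) ∨ p3) ∨ p4   [eliminate →]
= ¬(¬(¬p2 ∨ p3) ∨ p3) ∨ p4   [eliminate →]
= (¬¬(¬p2 ∨ p3) ∧ ¬p3) ∨ p4   [De Morgan]
= ((¬p2 ∨ p3) ∧ ¬p3) ∨ p4   [double negation]
= (¬p2 ∨ p3 ∨ p4) ∧ (¬p3 ∨ p4)   [distribute ∨ over ∧]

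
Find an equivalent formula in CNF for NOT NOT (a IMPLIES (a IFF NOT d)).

NOT NOT (a IMPLIES (a IFF NOT d))
⇔ NOT NOT (NOT a OR (a IFF NOT d))   [eliminate IMPLIES]
⇔ NOT NOT (NOT a OR ((a IMPLIES NOT d) AND (NOT d IMPLIES a)))   [eliminate IFF]
⇔ NOT NOT (NOT a OR ((NOT a OR NOT d) AND (NOT d IMPLIES a)))   [eliminate IMPLIES]
⇔ NOT NOT (NOT a OR ((NOT a OR NOT d) AND (NOT NOT d OR a)))   [eliminate IMPLIES]
⇔ NOT a OR ((NOT a OR NOT d) AND (NOT NOT d OR a))   [double negation]
⇔ NOT a OR ((NOT a OR NOT d) AND (d OR a))   [double negation]
⇔ (NOT a OR NOT a OR NOT d) AND (NOT a OR d OR a)   [distribute OR over AND]
⇔ NOT a OR NOT d   [simplify]

NOT a OR NOT d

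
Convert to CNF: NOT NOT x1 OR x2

NOT NOT x1 OR x2
≡ x1 OR x2   [double negation]

x1 OR x2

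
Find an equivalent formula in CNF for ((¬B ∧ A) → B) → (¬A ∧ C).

(¬B ∨ ¬A) ∧ (¬B ∨ C) ∧ (A ∨ C)

((¬B ∧ A) → B) → (¬A ∧ C)
⇔ ¬((¬B ∧ A) → B) ∨ (¬A ∧ C)   [eliminate →]
⇔ ¬(¬(¬B ∧ A) ∨ B) ∨ (¬A ∧ C)   [eliminate →]
⇔ (¬¬(¬B ∧ A) ∧ ¬B) ∨ (¬A ∧ C)   [De Morgan]
⇔ (¬B ∧ A ∧ ¬B) ∨ (¬A ∧ C)   [double negation]
⇔ (¬B ∨ ¬A) ∧ (¬B ∨ C) ∧ (A ∨ ¬A) ∧ (A ∨ C) ∧ (¬B ∨ ¬A) ∧ (¬B ∨ C)   [distribute ∨ over ∧]
⇔ (¬B ∨ ¬A) ∧ (¬B ∨ C) ∧ (A ∨ C)   [simplify]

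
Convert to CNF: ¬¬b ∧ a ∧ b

¬¬b ∧ a ∧ b
≡ b ∧ a ∧ b   (double negation)
≡ b ∧ a   (simplify)

b ∧ a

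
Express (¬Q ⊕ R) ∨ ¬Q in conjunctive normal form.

(¬Q ⊕ R) ∨ ¬Q
= ((¬Q ∨ R) ∧ ¬(¬Q ∧ R)) ∨ ¬Q
= ((¬Q ∨ R) ∧ (¬¬Q ∨ ¬R)) ∨ ¬Q
= ((¬Q ∨ R) ∧ (Q ∨ ¬R)) ∨ ¬Q
= (¬Q ∨ R ∨ ¬Q) ∧ (Q ∨ ¬R ∨ ¬Q)
= ¬Q ∨ R

¬Q ∨ R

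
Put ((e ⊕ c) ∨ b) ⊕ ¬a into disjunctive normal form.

(e ∧ ¬c ∧ a) ∨ (¬e ∧ c ∧ a) ∨ (b ∧ a) ∨ (¬e ∧ ¬c ∧ ¬b ∧ ¬a) ∨ (c ∧ e ∧ ¬b ∧ ¬a)

((e ⊕ c) ∨ b) ⊕ ¬a
≡ (((e ⊕ c) ∨ b) ∧ ¬¬a) ∨ (¬((e ⊕ c) ∨ b) ∧ ¬a)   (expand ⊕)
≡ (((e ∧ ¬c) ∨ (¬e ∧ c) ∨ b) ∧ ¬¬a) ∨ (¬((e ⊕ c) ∨ b) ∧ ¬a)   (expand ⊕)
≡ (((e ∧ ¬c) ∨ (¬e ∧ c) ∨ b) ∧ ¬¬a) ∨ (¬((e ∧ ¬c) ∨ (¬e ∧ c) ∨ b) ∧ ¬a)   (expand ⊕)
≡ (((e ∧ ¬c) ∨ (¬e ∧ c) ∨ b) ∧ a) ∨ (¬((e ∧ ¬c) ∨ (¬e ∧ c) ∨ b) ∧ ¬a)   (double negation)
≡ (((e ∧ ¬c) ∨ (¬e ∧ c) ∨ b) ∧ a) ∨ (¬(e ∧ ¬c) ∧ ¬(¬e ∧ c) ∧ ¬b ∧ ¬a)   (De Morgan)
≡ (((e ∧ ¬c) ∨ (¬e ∧ c) ∨ b) ∧ a) ∨ ((¬e ∨ ¬¬c) ∧ ¬(¬e ∧ c) ∧ ¬b ∧ ¬a)   (De Morgan)
≡ (((e ∧ ¬c) ∨ (¬e ∧ c) ∨ b) ∧ a) ∨ ((¬e ∨ c) ∧ ¬(¬e ∧ c) ∧ ¬b ∧ ¬a)   (double negation)
≡ (((e ∧ ¬c) ∨ (¬e ∧ c) ∨ b) ∧ a) ∨ ((¬e ∨ c) ∧ (¬¬e ∨ ¬c) ∧ ¬b ∧ ¬a)   (De Morgan)
≡ (((e ∧ ¬c) ∨ (¬e ∧ c) ∨ b) ∧ a) ∨ ((¬e ∨ c) ∧ (e ∨ ¬c) ∧ ¬b ∧ ¬a)   (double negation)
≡ (e ∧ ¬c ∧ a) ∨ (¬e ∧ c ∧ a) ∨ (b ∧ a) ∨ (¬e ∧ e ∧ ¬b ∧ ¬a) ∨ (¬e ∧ ¬c ∧ ¬b ∧ ¬a) ∨ (c ∧ e ∧ ¬b ∧ ¬a) ∨ (c ∧ ¬c ∧ ¬b ∧ ¬a)   (distribute ∧ over ∨)
≡ (e ∧ ¬c ∧ a) ∨ (¬e ∧ c ∧ a) ∨ (b ∧ a) ∨ (¬e ∧ ¬c ∧ ¬b ∧ ¬a) ∨ (c ∧ e ∧ ¬b ∧ ¬a)   (simplify)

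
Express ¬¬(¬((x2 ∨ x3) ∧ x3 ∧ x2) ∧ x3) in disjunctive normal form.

¬x2 ∧ x3

¬¬(¬((x2 ∨ x3) ∧ x3 ∧ x2) ∧ x3)
≡ ¬((x2 ∨ x3) ∧ x3 ∧ x2) ∧ x3   (double negation)
≡ (¬(x2 ∨ x3) ∨ ¬x3 ∨ ¬x2) ∧ x3   (De Morgan)
≡ (¬x2 ∧ ¬x3 ∨ ¬x3 ∨ ¬x2) ∧ x3   (De Morgan)
≡ ¬x2 ∧ ¬x3 ∧ x3 ∨ ¬x3 ∧ x3 ∨ ¬x2 ∧ x3   (distribute ∧ over ∨)
≡ ¬x2 ∧ x3   (simplify)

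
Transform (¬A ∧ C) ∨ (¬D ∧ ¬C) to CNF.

(¬A ∨ ¬D) ∧ (¬A ∨ ¬C) ∧ (C ∨ ¬D)

(¬A ∧ C) ∨ (¬D ∧ ¬C)
⇔ (¬A ∨ ¬D) ∧ (¬A ∨ ¬C) ∧ (C ∨ ¬D) ∧ (C ∨ ¬C)   — distribute ∨ over ∧
⇔ (¬A ∨ ¬D) ∧ (¬A ∨ ¬C) ∧ (C ∨ ¬D)   — simplify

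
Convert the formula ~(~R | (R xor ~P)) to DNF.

R & ~P

~(~R | (R xor ~P))
= ~(~R | (R & ~~P) | (~R & ~P))   [expand xor]
= ~~R & ~(R & ~~P) & ~(~R & ~P)   [De Morgan]
= R & ~(R & ~~P) & ~(~R & ~P)   [double negation]
= R & (~R | ~~~P) & ~(~R & ~P)   [De Morgan]
= R & (~R | ~P) & ~(~R & ~P)   [double negation]
= R & (~R | ~P) & (~~R | ~~P)   [De Morgan]
= R & (~R | ~P) & (R | ~~P)   [double negation]
= R & (~R | ~P) & (R | P)   [double negation]
= (R & ~R & R) | (R & ~R & P) | (R & ~P & R) | (R & ~P & P)   [distribute & over |]
= R & ~P   [simplify]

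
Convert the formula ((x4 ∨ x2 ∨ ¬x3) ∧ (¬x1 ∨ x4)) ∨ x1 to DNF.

x4 ∨ (x2 ∧ ¬x1) ∨ (¬x3 ∧ ¬x1) ∨ x1

((x4 ∨ x2 ∨ ¬x3) ∧ (¬x1 ∨ x4)) ∨ x1
≡ (x4 ∧ ¬x1) ∨ (x4 ∧ x4) ∨ (x2 ∧ ¬x1) ∨ (x2 ∧ x4) ∨ (¬x3 ∧ ¬x1) ∨ (¬x3 ∧ x4) ∨ x1
≡ x4 ∨ (x2 ∧ ¬x1) ∨ (¬x3 ∧ ¬x1) ∨ x1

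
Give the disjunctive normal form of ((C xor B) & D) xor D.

((C xor B) & D) xor D
≡ ((C xor B) & D & ~D) | (~((C xor B) & D) & D)   [expand xor]
≡ (((C & ~B) | (~C & B)) & D & ~D) | (~((C xor B) & D) & D)   [expand xor]
≡ (((C & ~B) | (~C & B)) & D & ~D) | (~(((C & ~B) | (~C & B)) & D) & D)   [expand xor]
≡ (((C & ~B) | (~C & B)) & D & ~D) | ((~((C & ~B) | (~C & B)) | ~D) & D)   [De Morgan]
≡ (((C & ~B) | (~C & B)) & D & ~D) | (((~(C & ~B) & ~(~C & B)) | ~D) & D)   [De Morgan]
≡ (((C & ~B) | (~C & B)) & D & ~D) | ((((~C | ~~B) & ~(~C & B)) | ~D) & D)   [De Morgan]
≡ (((C & ~B) | (~C & B)) & D & ~D) | ((((~C | B) & ~(~C & B)) | ~D) & D)   [double negation]
≡ (((C & ~B) | (~C & B)) & D & ~D) | ((((~C | B) & (~~C | ~B)) | ~D) & D)   [De Morgan]
≡ (((C & ~B) | (~C & B)) & D & ~D) | ((((~C | B) & (C | ~B)) | ~D) & D)   [double negation]
≡ (C & ~B & D & ~D) | (~C & B & D & ~D) | (~C & C & D) | (~C & ~B & D) | (B & C & D) | (B & ~B & D) | (~D & D)   [distribute & over |]
≡ (~C & ~B & D) | (B & C & D)   [simplify]

(~C & ~B & D) | (B & C & D)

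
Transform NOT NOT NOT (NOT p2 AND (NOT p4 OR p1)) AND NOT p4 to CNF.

NOT NOT NOT (NOT p2 AND (NOT p4 OR p1)) AND NOT p4
⇔ NOT (NOT p2 AND (NOT p4 OR p1)) AND NOT p4   [double negation]
⇔ (NOT NOT p2 OR NOT (NOT p4 OR p1)) AND NOT p4   [De Morgan]
⇔ (p2 OR NOT (NOT p4 OR p1)) AND NOT p4   [double negation]
⇔ (p2 OR (NOT NOT p4 AND NOT p1)) AND NOT p4   [De Morgan]
⇔ (p2 OR (p4 AND NOT p1)) AND NOT p4   [double negation]
⇔ (p2 OR p4) AND (p2 OR NOT p1) AND NOT p4   [distribute OR over AND]

(p2 OR p4) AND (p2 OR NOT p1) AND NOT p4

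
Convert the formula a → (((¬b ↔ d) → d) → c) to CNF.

(¬a ∨ b ∨ d ∨ c) ∧ (¬a ∨ ¬d ∨ c)

a → (((¬b ↔ d) → d) → c)
⇔ ¬a ∨ (((¬b ↔ d) → d) → c)   [eliminate →]
⇔ ¬a ∨ ¬((¬b ↔ d) → d) ∨ c   [eliminate →]
⇔ ¬a ∨ ¬(¬(¬b ↔ d) ∨ d) ∨ c   [eliminate →]
⇔ ¬a ∨ ¬(¬((¬b → d) ∧ (d → ¬b)) ∨ d) ∨ c   [eliminate ↔]
⇔ ¬a ∨ ¬(¬((¬¬b ∨ d) ∧ (d → ¬b)) ∨ d) ∨ c   [eliminate →]
⇔ ¬a ∨ ¬(¬((¬¬b ∨ d) ∧ (¬d ∨ ¬b)) ∨ d) ∨ c   [eliminate →]
⇔ ¬a ∨ (¬¬((¬¬b ∨ d) ∧ (¬d ∨ ¬b)) ∧ ¬d) ∨ c   [De Morgan]
⇔ ¬a ∨ ((¬¬b ∨ d) ∧ (¬d ∨ ¬b) ∧ ¬d) ∨ c   [double negation]
⇔ ¬a ∨ ((b ∨ d) ∧ (¬d ∨ ¬b) ∧ ¬d) ∨ c   [double negation]
⇔ (¬a ∨ b ∨ d ∨ c) ∧ (¬a ∨ ¬d ∨ ¬b ∨ c) ∧ (¬a ∨ ¬d ∨ c)   [distribute ∨ over ∧]
⇔ (¬a ∨ b ∨ d ∨ c) ∧ (¬a ∨ ¬d ∨ c)   [simplify]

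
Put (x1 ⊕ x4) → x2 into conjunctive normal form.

(x1 ⊕ x4) → x2
≡ ¬(x1 ⊕ x4) ∨ x2   (eliminate →)
≡ ¬((x1 ∨ x4) ∧ ¬(x1 ∧ x4)) ∨ x2   (expand ⊕)
≡ ¬(x1 ∨ x4) ∨ ¬¬(x1 ∧ x4) ∨ x2   (De Morgan)
≡ (¬x1 ∧ ¬x4) ∨ ¬¬(x1 ∧ x4) ∨ x2   (De Morgan)
≡ (¬x1 ∧ ¬x4) ∨ (x1 ∧ x4) ∨ x2   (double negation)
≡ (¬x1 ∨ x1 ∨ x2) ∧ (¬x1 ∨ x4 ∨ x2) ∧ (¬x4 ∨ x1 ∨ x2) ∧ (¬x4 ∨ x4 ∨ x2)   (distribute ∨ over ∧)
≡ (¬x1 ∨ x4 ∨ x2) ∧ (¬x4 ∨ x1 ∨ x2)   (simplify)

(¬x1 ∨ x4 ∨ x2) ∧ (¬x4 ∨ x1 ∨ x2)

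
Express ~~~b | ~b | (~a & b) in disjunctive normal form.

~~~b | ~b | (~a & b)
⇔ ~b | ~b | (~a & b)   [double negation]
⇔ ~b | (~a & b)   [simplify]

~b | (~a & b)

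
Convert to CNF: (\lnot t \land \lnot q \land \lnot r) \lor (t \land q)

(\lnot t \land \lnot q \land \lnot r) \lor (t \land q)
= (\lnot t \lor t) \land (\lnot t \lor q) \land (\lnot q \lor t) \land (\lnot q \lor q) \land (\lnot r \lor t) \land (\lnot r \lor q)   [distribute \lor over \land]
= (\lnot t \lor q) \land (\lnot q \lor t) \land (\lnot r \lor t) \land (\lnot r \lor q)   [simplify]

(\lnot t \lor q) \land (\lnot q \lor t) \land (\lnot r \lor t) \land (\lnot r \lor q)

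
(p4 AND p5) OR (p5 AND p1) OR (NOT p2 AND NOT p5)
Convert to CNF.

(p4 AND p5) OR (p5 AND p1) OR (NOT p2 AND NOT p5)
= (p4 OR p5 OR NOT p2) AND (p4 OR p5 OR NOT p5) AND (p4 OR p1 OR NOT p2) AND (p4 OR p1 OR NOT p5) AND (p5 OR p5 OR NOT p2) AND (p5 OR p5 OR NOT p5) AND (p5 OR p1 OR NOT p2) AND (p5 OR p1 OR NOT p5)   (distribute OR over AND)
= (p4 OR p1 OR NOT p2) AND (p4 OR p1 OR NOT p5) AND (p5 OR NOT p2)   (simplify)

(p4 OR p1 OR NOT p2) AND (p4 OR p1 OR NOT p5) AND (p5 OR NOT p2)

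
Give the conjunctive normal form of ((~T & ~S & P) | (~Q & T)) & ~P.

(~T | ~Q) & (~S | ~Q) & (~S | T) & (P | ~Q) & (P | T) & ~P

((~T & ~S & P) | (~Q & T)) & ~P
≡ (~T | ~Q) & (~T | T) & (~S | ~Q) & (~S | T) & (P | ~Q) & (P | T) & ~P   [distribute | over &]
≡ (~T | ~Q) & (~S | ~Q) & (~S | T) & (P | ~Q) & (P | T) & ~P   [simplify]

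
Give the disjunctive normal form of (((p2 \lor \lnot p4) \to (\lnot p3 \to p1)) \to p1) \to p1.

(((p2 \lor \lnot p4) \to (\lnot p3 \to p1)) \to p1) \to p1
≡ \lnot (((p2 \lor \lnot p4) \to (\lnot p3 \to p1)) \to p1) \lor p1   — eliminate \to
≡ \lnot (\lnot ((p2 \lor \lnot p4) \to (\lnot p3 \to p1)) \lor p1) \lor p1   — eliminate \to
≡ \lnot (\lnot (\lnot (p2 \lor \lnot p4) \lor (\lnot p3 \to p1)) \lor p1) \lor p1   — eliminate \to
≡ \lnot (\lnot (\lnot (p2 \lor \lnot p4) \lor \lnot \lnot p3 \lor p1) \lor p1) \lor p1   — eliminate \to
≡ (\lnot \lnot (\lnot (p2 \lor \lnot p4) \lor \lnot \lnot p3 \lor p1) \land \lnot p1) \lor p1   — De Morgan
≡ ((\lnot (p2 \lor \lnot p4) \lor \lnot \lnot p3 \lor p1) \land \lnot p1) \lor p1   — double negation
≡ (((\lnot p2 \land \lnot \lnot p4) \lor \lnot \lnot p3 \lor p1) \land \lnot p1) \lor p1   — De Morgan
≡ (((\lnot p2 \land p4) \lor \lnot \lnot p3 \lor p1) \land \lnot p1) \lor p1   — double negation
≡ (((\lnot p2 \land p4) \lor p3 \lor p1) \land \lnot p1) \lor p1   — double negation
≡ (\lnot p2 \land p4 \land \lnot p1) \lor (p3 \land \lnot p1) \lor (p1 \land \lnot p1) \lor p1   — distribute \land over \lor
≡ (\lnot p2 \land p4 \land \lnot p1) \lor (p3 \land \lnot p1) \lor p1   — simplify

(\lnot p2 \land p4 \land \lnot p1) \lor (p3 \land \lnot p1) \lor p1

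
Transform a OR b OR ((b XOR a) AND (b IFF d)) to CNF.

a OR b OR ((b XOR a) AND (b IFF d))
⇔ a OR b OR ((b OR a) AND NOT (b AND a) AND (b IFF d))   [expand XOR]
⇔ a OR b OR ((b OR a) AND NOT (b AND a) AND (b IMPLIES d) AND (d IMPLIES b))   [eliminate IFF]
⇔ a OR b OR ((b OR a) AND NOT (b AND a) AND (NOT b OR d) AND (d IMPLIES b))   [eliminate IMPLIES]
⇔ a OR b OR ((b OR a) AND NOT (b AND a) AND (NOT b OR d) AND (NOT d OR b))   [eliminate IMPLIES]
⇔ a OR b OR ((b OR a) AND (NOT b OR NOT a) AND (NOT b OR d) AND (NOT d OR b))   [De Morgan]
⇔ (a OR b OR b OR a) AND (a OR b OR NOT b OR NOT a) AND (a OR b OR NOT b OR d) AND (a OR b OR NOT d OR b)   [distribute OR over AND]
⇔ a OR b   [simplify]

a OR b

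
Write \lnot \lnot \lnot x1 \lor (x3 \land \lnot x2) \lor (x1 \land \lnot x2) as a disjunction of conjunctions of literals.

\lnot x1 \lor (x3 \land \lnot x2) \lor (x1 \land \lnot x2)

\lnot \lnot \lnot x1 \lor (x3 \land \lnot x2) \lor (x1 \land \lnot x2)
⇔ \lnot x1 \lor (x3 \land \lnot x2) \lor (x1 \land \lnot x2)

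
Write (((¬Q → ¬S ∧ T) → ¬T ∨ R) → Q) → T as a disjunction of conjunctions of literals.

(((¬Q → ¬S ∧ T) → ¬T ∨ R) → Q) → T
≡ ¬(((¬Q → ¬S ∧ T) → ¬T ∨ R) → Q) ∨ T   (eliminate →)
≡ ¬(¬((¬Q → ¬S ∧ T) → ¬T ∨ R) ∨ Q) ∨ T   (eliminate →)
≡ ¬(¬(¬(¬Q → ¬S ∧ T) ∨ ¬T ∨ R) ∨ Q) ∨ T   (eliminate →)
≡ ¬(¬(¬(¬¬Q ∨ ¬S ∧ T) ∨ ¬T ∨ R) ∨ Q) ∨ T   (eliminate →)
≡ ¬¬(¬(¬¬Q ∨ ¬S ∧ T) ∨ ¬T ∨ R) ∧ ¬Q ∨ T   (De Morgan)
≡ (¬(¬¬Q ∨ ¬S ∧ T) ∨ ¬T ∨ R) ∧ ¬Q ∨ T   (double negation)
≡ (¬¬¬Q ∧ ¬(¬S ∧ T) ∨ ¬T ∨ R) ∧ ¬Q ∨ T   (De Morgan)
≡ (¬Q ∧ ¬(¬S ∧ T) ∨ ¬T ∨ R) ∧ ¬Q ∨ T   (double negation)
≡ (¬Q ∧ (¬¬S ∨ ¬T) ∨ ¬T ∨ R) ∧ ¬Q ∨ T   (De Morgan)
≡ (¬Q ∧ (S ∨ ¬T) ∨ ¬T ∨ R) ∧ ¬Q ∨ T   (double negation)
≡ ¬Q ∧ S ∧ ¬Q ∨ ¬Q ∧ ¬T ∧ ¬Q ∨ ¬T ∧ ¬Q ∨ R ∧ ¬Q ∨ T   (distribute ∧ over ∨)
≡ ¬Q ∧ S ∨ ¬Q ∧ ¬T ∨ R ∧ ¬Q ∨ T   (simplify)

¬Q ∧ S ∨ ¬Q ∧ ¬T ∨ R ∧ ¬Q ∨ T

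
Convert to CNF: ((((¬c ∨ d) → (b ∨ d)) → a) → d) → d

((((¬c ∨ d) → (b ∨ d)) → a) → d) → d
= ¬((((¬c ∨ d) → (b ∨ d)) → a) → d) ∨ d   (eliminate →)
= ¬(¬(((¬c ∨ d) → (b ∨ d)) → a) ∨ d) ∨ d   (eliminate →)
= ¬(¬(¬((¬c ∨ d) → (b ∨ d)) ∨ a) ∨ d) ∨ d   (eliminate →)
= ¬(¬(¬(¬(¬c ∨ d) ∨ b ∨ d) ∨ a) ∨ d) ∨ d   (eliminate →)
= (¬¬(¬(¬(¬c ∨ d) ∨ b ∨ d) ∨ a) ∧ ¬d) ∨ d   (De Morgan)
= ((¬(¬(¬c ∨ d) ∨ b ∨ d) ∨ a) ∧ ¬d) ∨ d   (double negation)
= (((¬¬(¬c ∨ d) ∧ ¬b ∧ ¬d) ∨ a) ∧ ¬d) ∨ d   (De Morgan)
= ((((¬c ∨ d) ∧ ¬b ∧ ¬d) ∨ a) ∧ ¬d) ∨ d   (double negation)
= (¬c ∨ d ∨ a ∨ d) ∧ (¬b ∨ a ∨ d) ∧ (¬d ∨ a ∨ d) ∧ (¬d ∨ d)   (distribute ∨ over ∧)
= (¬c ∨ d ∨ a) ∧ (¬b ∨ a ∨ d)   (simplify)

(¬c ∨ d ∨ a) ∧ (¬b ∨ a ∨ d)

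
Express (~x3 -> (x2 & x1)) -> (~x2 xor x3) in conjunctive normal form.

(~x3 | x2) & (~x2 | ~x1 | x3)

(~x3 -> (x2 & x1)) -> (~x2 xor x3)
⇔ ~(~x3 -> (x2 & x1)) | (~x2 xor x3)   [eliminate ->]
⇔ ~(~~x3 | (x2 & x1)) | (~x2 xor x3)   [eliminate ->]
⇔ ~(~~x3 | (x2 & x1)) | ((~x2 | x3) & ~(~x2 & x3))   [expand xor]
⇔ (~~~x3 & ~(x2 & x1)) | ((~x2 | x3) & ~(~x2 & x3))   [De Morgan]
⇔ (~x3 & ~(x2 & x1)) | ((~x2 | x3) & ~(~x2 & x3))   [double negation]
⇔ (~x3 & (~x2 | ~x1)) | ((~x2 | x3) & ~(~x2 & x3))   [De Morgan]
⇔ (~x3 & (~x2 | ~x1)) | ((~x2 | x3) & (~~x2 | ~x3))   [De Morgan]
⇔ (~x3 & (~x2 | ~x1)) | ((~x2 | x3) & (x2 | ~x3))   [double negation]
⇔ (~x3 | ~x2 | x3) & (~x3 | x2 | ~x3) & (~x2 | ~x1 | ~x2 | x3) & (~x2 | ~x1 | x2 | ~x3)   [distribute | over &]
⇔ (~x3 | x2) & (~x2 | ~x1 | x3)   [simplify]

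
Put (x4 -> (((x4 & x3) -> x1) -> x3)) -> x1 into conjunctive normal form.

(x4 | x1) & (~x3 | x1)

(x4 -> (((x4 & x3) -> x1) -> x3)) -> x1
= ~(x4 -> (((x4 & x3) -> x1) -> x3)) | x1   [eliminate ->]
= ~(~x4 | (((x4 & x3) -> x1) -> x3)) | x1   [eliminate ->]
= ~(~x4 | ~((x4 & x3) -> x1) | x3) | x1   [eliminate ->]
= ~(~x4 | ~(~(x4 & x3) | x1) | x3) | x1   [eliminate ->]
= (~~x4 & ~~(~(x4 & x3) | x1) & ~x3) | x1   [De Morgan]
= (x4 & ~~(~(x4 & x3) | x1) & ~x3) | x1   [double negation]
= (x4 & (~(x4 & x3) | x1) & ~x3) | x1   [double negation]
= (x4 & (~x4 | ~x3 | x1) & ~x3) | x1   [De Morgan]
= (x4 | x1) & (~x4 | ~x3 | x1 | x1) & (~x3 | x1)   [distribute | over &]
= (x4 | x1) & (~x3 | x1)   [simplify]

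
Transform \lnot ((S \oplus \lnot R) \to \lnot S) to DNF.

S \land R

\lnot ((S \oplus \lnot R) \to \lnot S)
≡ \lnot (\lnot (S \oplus \lnot R) \lor \lnot S)   — eliminate \to
≡ \lnot (\lnot ((S \land \lnot \lnot R) \lor (\lnot S \land \lnot R)) \lor \lnot S)   — expand \oplus
≡ \lnot \lnot ((S \land \lnot \lnot R) \lor (\lnot S \land \lnot R)) \land \lnot \lnot S   — De Morgan
≡ ((S \land \lnot \lnot R) \lor (\lnot S \land \lnot R)) \land \lnot \lnot S   — double negation
≡ ((S \land R) \lor (\lnot S \land \lnot R)) \land \lnot \lnot S   — double negation
≡ ((S \land R) \lor (\lnot S \land \lnot R)) \land S   — double negation
≡ (S \land R \land S) \lor (\lnot S \land \lnot R \land S)   — distribute \land over \lor
≡ S \land R   — simplify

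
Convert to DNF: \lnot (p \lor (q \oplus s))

\lnot p \land \lnot q \land \lnot s \lor \lnot p \land s \land q

\lnot (p \lor (q \oplus s))
= \lnot (p \lor q \land \lnot s \lor \lnot q \land s)   [expand \oplus]
= \lnot p \land \lnot (q \land \lnot s) \land \lnot (\lnot q \land s)   [De Morgan]
= \lnot p \land (\lnot q \lor \lnot \lnot s) \land \lnot (\lnot q \land s)   [De Morgan]
= \lnot p \land (\lnot q \lor s) \land \lnot (\lnot q \land s)   [double negation]
= \lnot p \land (\lnot q \lor s) \land (\lnot \lnot q \lor \lnot s)   [De Morgan]
= \lnot p \land (\lnot q \lor s) \land (q \lor \lnot s)   [double negation]
= \lnot p \land \lnot q \land q \lor \lnot p \land \lnot q \land \lnot s \lor \lnot p \land s \land q \lor \lnot p \land s \land \lnot s   [distribute \land over \lor]
= \lnot p \land \lnot q \land \lnot s \lor \lnot p \land s \land q   [simplify]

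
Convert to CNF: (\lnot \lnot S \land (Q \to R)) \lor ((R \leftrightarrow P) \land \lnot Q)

(S \lor \lnot R \lor P) \land (S \lor \lnot P \lor R) \land (S \lor \lnot Q) \land (\lnot Q \lor R)

(\lnot \lnot S \land (Q \to R)) \lor ((R \leftrightarrow P) \land \lnot Q)
≡ (\lnot \lnot S \land (\lnot Q \lor R)) \lor ((R \leftrightarrow P) \land \lnot Q)   (eliminate \to)
≡ (\lnot \lnot S \land (\lnot Q \lor R)) \lor ((R \to P) \land (P \to R) \land \lnot Q)   (eliminate \leftrightarrow)
≡ (\lnot \lnot S \land (\lnot Q \lor R)) \lor ((\lnot R \lor P) \land (P \to R) \land \lnot Q)   (eliminate \to)
≡ (\lnot \lnot S \land (\lnot Q \lor R)) \lor ((\lnot R \lor P) \land (\lnot P \lor R) \land \lnot Q)   (eliminate \to)
≡ (S \land (\lnot Q \lor R)) \lor ((\lnot R \lor P) \land (\lnot P \lor R) \land \lnot Q)   (double negation)
≡ (S \lor \lnot R \lor P) \land (S \lor \lnot P \lor R) \land (S \lor \lnot Q) \land (\lnot Q \lor R \lor \lnot R \lor P) \land (\lnot Q \lor R \lor \lnot P \lor R) \land (\lnot Q \lor R \lor \lnot Q)   (distribute \lor over \land)
≡ (S \lor \lnot R \lor P) \land (S \lor \lnot P \lor R) \land (S \lor \lnot Q) \land (\lnot Q \lor R)   (simplify)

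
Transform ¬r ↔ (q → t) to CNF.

¬r ↔ (q → t)
≡ (¬r → (q → t)) ∧ ((q → t) → ¬r)   [eliminate ↔]
≡ (¬¬r ∨ (q → t)) ∧ ((q → t) → ¬r)   [eliminate →]
≡ (¬¬r ∨ ¬q ∨ t) ∧ ((q → t) → ¬r)   [eliminate →]
≡ (¬¬r ∨ ¬q ∨ t) ∧ (¬(q → t) ∨ ¬r)   [eliminate →]
≡ (¬¬r ∨ ¬q ∨ t) ∧ (¬(¬q ∨ t) ∨ ¬r)   [eliminate →]
≡ (r ∨ ¬q ∨ t) ∧ (¬(¬q ∨ t) ∨ ¬r)   [double negation]
≡ (r ∨ ¬q ∨ t) ∧ ((¬¬q ∧ ¬t) ∨ ¬r)   [De Morgan]
≡ (r ∨ ¬q ∨ t) ∧ ((q ∧ ¬t) ∨ ¬r)   [double negation]
≡ (r ∨ ¬q ∨ t) ∧ (q ∨ ¬r) ∧ (¬t ∨ ¬r)   [distribute ∨ over ∧]

(r ∨ ¬q ∨ t) ∧ (q ∨ ¬r) ∧ (¬t ∨ ¬r)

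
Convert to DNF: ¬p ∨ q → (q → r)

¬p ∨ q → (q → r)
≡ ¬(¬p ∨ q) ∨ (q → r)   — eliminate →
≡ ¬(¬p ∨ q) ∨ ¬q ∨ r   — eliminate →
≡ ¬¬p ∧ ¬q ∨ ¬q ∨ r   — De Morgan
≡ p ∧ ¬q ∨ ¬q ∨ r   — double negation
≡ ¬q ∨ r   — simplify

¬q ∨ r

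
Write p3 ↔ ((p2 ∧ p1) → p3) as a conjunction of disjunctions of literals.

p3 ↔ ((p2 ∧ p1) → p3)
≡ (p3 → ((p2 ∧ p1) → p3)) ∧ (((p2 ∧ p1) → p3) → p3)   [eliminate ↔]
≡ (¬p3 ∨ ((p2 ∧ p1) → p3)) ∧ (((p2 ∧ p1) → p3) → p3)   [eliminate →]
≡ (¬p3 ∨ ¬(p2 ∧ p1) ∨ p3) ∧ (((p2 ∧ p1) → p3) → p3)   [eliminate →]
≡ (¬p3 ∨ ¬(p2 ∧ p1) ∨ p3) ∧ (¬((p2 ∧ p1) → p3) ∨ p3)   [eliminate →]
≡ (¬p3 ∨ ¬(p2 ∧ p1) ∨ p3) ∧ (¬(¬(p2 ∧ p1) ∨ p3) ∨ p3)   [eliminate →]
≡ (¬p3 ∨ ¬p2 ∨ ¬p1 ∨ p3) ∧ (¬(¬(p2 ∧ p1) ∨ p3) ∨ p3)   [De Morgan]
≡ (¬p3 ∨ ¬p2 ∨ ¬p1 ∨ p3) ∧ ((¬¬(p2 ∧ p1) ∧ ¬p3) ∨ p3)   [De Morgan]
≡ (¬p3 ∨ ¬p2 ∨ ¬p1 ∨ p3) ∧ ((p2 ∧ p1 ∧ ¬p3) ∨ p3)   [double negation]
≡ (¬p3 ∨ ¬p2 ∨ ¬p1 ∨ p3) ∧ (p2 ∨ p3) ∧ (p1 ∨ p3) ∧ (¬p3 ∨ p3)   [distribute ∨ over ∧]
≡ (p2 ∨ p3) ∧ (p1 ∨ p3)   [simplify]

(p2 ∨ p3) ∧ (p1 ∨ p3)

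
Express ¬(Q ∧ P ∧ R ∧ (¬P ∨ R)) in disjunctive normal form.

¬Q ∨ ¬P ∨ ¬R

¬(Q ∧ P ∧ R ∧ (¬P ∨ R))
≡ ¬Q ∨ ¬P ∨ ¬R ∨ ¬(¬P ∨ R)   (De Morgan)
≡ ¬Q ∨ ¬P ∨ ¬R ∨ (¬¬P ∧ ¬R)   (De Morgan)
≡ ¬Q ∨ ¬P ∨ ¬R ∨ (P ∧ ¬R)   (double negation)
≡ ¬Q ∨ ¬P ∨ ¬R   (simplify)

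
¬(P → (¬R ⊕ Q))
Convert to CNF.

P ∧ (R ∨ Q) ∧ (¬Q ∨ ¬R)

¬(P → (¬R ⊕ Q))
= ¬(¬P ∨ (¬R ⊕ Q))   [eliminate →]
= ¬(¬P ∨ ((¬R ∨ Q) ∧ ¬(¬R ∧ Q)))   [expand ⊕]
= ¬¬P ∧ ¬((¬R ∨ Q) ∧ ¬(¬R ∧ Q))   [De Morgan]
= P ∧ ¬((¬R ∨ Q) ∧ ¬(¬R ∧ Q))   [double negation]
= P ∧ (¬(¬R ∨ Q) ∨ ¬¬(¬R ∧ Q))   [De Morgan]
= P ∧ ((¬¬R ∧ ¬Q) ∨ ¬¬(¬R ∧ Q))   [De Morgan]
= P ∧ ((R ∧ ¬Q) ∨ ¬¬(¬R ∧ Q))   [double negation]
= P ∧ ((R ∧ ¬Q) ∨ (¬R ∧ Q))   [double negation]
= P ∧ (R ∨ ¬R) ∧ (R ∨ Q) ∧ (¬Q ∨ ¬R) ∧ (¬Q ∨ Q)   [distribute ∨ over ∧]
= P ∧ (R ∨ Q) ∧ (¬Q ∨ ¬R)   [simplify]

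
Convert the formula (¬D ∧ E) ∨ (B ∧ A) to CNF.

(¬D ∨ B) ∧ (¬D ∨ A) ∧ (E ∨ B) ∧ (E ∨ A)

(¬D ∧ E) ∨ (B ∧ A)
≡ (¬D ∨ B) ∧ (¬D ∨ A) ∧ (E ∨ B) ∧ (E ∨ A)   (distribute ∨ over ∧)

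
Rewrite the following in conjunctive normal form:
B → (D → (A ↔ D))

B → (D → (A ↔ D))
⇔ ¬B ∨ (D → (A ↔ D))   (eliminate →)
⇔ ¬B ∨ ¬D ∨ (A ↔ D)   (eliminate →)
⇔ ¬B ∨ ¬D ∨ ((A → D) ∧ (D → A))   (eliminate ↔)
⇔ ¬B ∨ ¬D ∨ ((¬A ∨ D) ∧ (D → A))   (eliminate →)
⇔ ¬B ∨ ¬D ∨ ((¬A ∨ D) ∧ (¬D ∨ A))   (eliminate →)
⇔ (¬B ∨ ¬D ∨ ¬A ∨ D) ∧ (¬B ∨ ¬D ∨ ¬D ∨ A)   (distribute ∨ over ∧)
⇔ ¬B ∨ ¬D ∨ A   (simplify)

¬B ∨ ¬D ∨ A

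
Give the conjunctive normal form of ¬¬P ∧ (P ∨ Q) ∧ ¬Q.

¬¬P ∧ (P ∨ Q) ∧ ¬Q
⇔ P ∧ (P ∨ Q) ∧ ¬Q
⇔ P ∧ ¬Q

P ∧ ¬Q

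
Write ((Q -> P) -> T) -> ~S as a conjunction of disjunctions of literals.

(~Q | P | ~S) & (~T | ~S)

((Q -> P) -> T) -> ~S
= ~((Q -> P) -> T) | ~S   [eliminate ->]
= ~(~(Q -> P) | T) | ~S   [eliminate ->]
= ~(~(~Q | P) | T) | ~S   [eliminate ->]
= (~~(~Q | P) & ~T) | ~S   [De Morgan]
= ((~Q | P) & ~T) | ~S   [double negation]
= (~Q | P | ~S) & (~T | ~S)   [distribute | over &]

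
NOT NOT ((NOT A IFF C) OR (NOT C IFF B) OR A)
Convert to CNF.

NOT NOT ((NOT A IFF C) OR (NOT C IFF B) OR A)
= NOT NOT (((NOT A IMPLIES C) AND (C IMPLIES NOT A)) OR (NOT C IFF B) OR A)   [eliminate IFF]
= NOT NOT (((NOT NOT A OR C) AND (C IMPLIES NOT A)) OR (NOT C IFF B) OR A)   [eliminate IMPLIES]
= NOT NOT (((NOT NOT A OR C) AND (NOT C OR NOT A)) OR (NOT C IFF B) OR A)   [eliminate IMPLIES]
= NOT NOT (((NOT NOT A OR C) AND (NOT C OR NOT A)) OR ((NOT C IMPLIES B) AND (B IMPLIES NOT C)) OR A)   [eliminate IFF]
= NOT NOT (((NOT NOT A OR C) AND (NOT C OR NOT A)) OR ((NOT NOT C OR B) AND (B IMPLIES NOT C)) OR A)   [eliminate IMPLIES]
= NOT NOT (((NOT NOT A OR C) AND (NOT C OR NOT A)) OR ((NOT NOT C OR B) AND (NOT B OR NOT C)) OR A)   [eliminate IMPLIES]
= ((NOT NOT A OR C) AND (NOT C OR NOT A)) OR ((NOT NOT C OR B) AND (NOT B OR NOT C)) OR A   [double negation]
= ((A OR C) AND (NOT C OR NOT A)) OR ((NOT NOT C OR B) AND (NOT B OR NOT C)) OR A   [double negation]
= ((A OR C) AND (NOT C OR NOT A)) OR ((C OR B) AND (NOT B OR NOT C)) OR A   [double negation]
= (A OR C OR C OR B OR A) AND (A OR C OR NOT B OR NOT C OR A) AND (NOT C OR NOT A OR C OR B OR A) AND (NOT C OR NOT A OR NOT B OR NOT C OR A)   [distribute OR over AND]
= A OR C OR B   [simplify]

A OR C OR B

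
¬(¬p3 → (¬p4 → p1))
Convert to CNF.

¬(¬p3 → (¬p4 → p1))
⇔ ¬(¬¬p3 ∨ (¬p4 → p1))   [eliminate →]
⇔ ¬(¬¬p3 ∨ ¬¬p4 ∨ p1)   [eliminate →]
⇔ ¬¬¬p3 ∧ ¬¬¬p4 ∧ ¬p1   [De Morgan]
⇔ ¬p3 ∧ ¬¬¬p4 ∧ ¬p1   [double negation]
⇔ ¬p3 ∧ ¬p4 ∧ ¬p1   [double negation]

¬p3 ∧ ¬p4 ∧ ¬p1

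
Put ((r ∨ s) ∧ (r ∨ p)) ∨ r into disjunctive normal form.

r ∨ (s ∧ p)

((r ∨ s) ∧ (r ∨ p)) ∨ r
⇔ (r ∧ r) ∨ (r ∧ p) ∨ (s ∧ r) ∨ (s ∧ p) ∨ r   (distribute ∧ over ∨)
⇔ r ∨ (s ∧ p)   (simplify)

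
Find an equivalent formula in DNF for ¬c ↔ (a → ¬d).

¬c ↔ (a → ¬d)
≡ (¬c → (a → ¬d)) ∧ ((a → ¬d) → ¬c)   (eliminate ↔)
≡ (¬¬c ∨ (a → ¬d)) ∧ ((a → ¬d) → ¬c)   (eliminate →)
≡ (¬¬c ∨ ¬a ∨ ¬d) ∧ ((a → ¬d) → ¬c)   (eliminate →)
≡ (¬¬c ∨ ¬a ∨ ¬d) ∧ (¬(a → ¬d) ∨ ¬c)   (eliminate →)
≡ (¬¬c ∨ ¬a ∨ ¬d) ∧ (¬(¬a ∨ ¬d) ∨ ¬c)   (eliminate →)
≡ (c ∨ ¬a ∨ ¬d) ∧ (¬(¬a ∨ ¬d) ∨ ¬c)   (double negation)
≡ (c ∨ ¬a ∨ ¬d) ∧ ((¬¬a ∧ ¬¬d) ∨ ¬c)   (De Morgan)
≡ (c ∨ ¬a ∨ ¬d) ∧ ((a ∧ ¬¬d) ∨ ¬c)   (double negation)
≡ (c ∨ ¬a ∨ ¬d) ∧ ((a ∧ d) ∨ ¬c)   (double negation)
≡ (c ∧ a ∧ d) ∨ (c ∧ ¬c) ∨ (¬a ∧ a ∧ d) ∨ (¬a ∧ ¬c) ∨ (¬d ∧ a ∧ d) ∨ (¬d ∧ ¬c)   (distribute ∧ over ∨)
≡ (c ∧ a ∧ d) ∨ (¬a ∧ ¬c) ∨ (¬d ∧ ¬c)   (simplify)

(c ∧ a ∧ d) ∨ (¬a ∧ ¬c) ∨ (¬d ∧ ¬c)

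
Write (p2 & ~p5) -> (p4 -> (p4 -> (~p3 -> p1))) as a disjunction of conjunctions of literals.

~p2 | p5 | ~p4 | p3 | p1

(p2 & ~p5) -> (p4 -> (p4 -> (~p3 -> p1)))
≡ ~(p2 & ~p5) | (p4 -> (p4 -> (~p3 -> p1)))   [eliminate ->]
≡ ~(p2 & ~p5) | ~p4 | (p4 -> (~p3 -> p1))   [eliminate ->]
≡ ~(p2 & ~p5) | ~p4 | ~p4 | (~p3 -> p1)   [eliminate ->]
≡ ~(p2 & ~p5) | ~p4 | ~p4 | ~~p3 | p1   [eliminate ->]
≡ ~p2 | ~~p5 | ~p4 | ~p4 | ~~p3 | p1   [De Morgan]
≡ ~p2 | p5 | ~p4 | ~p4 | ~~p3 | p1   [double negation]
≡ ~p2 | p5 | ~p4 | ~p4 | p3 | p1   [double negation]
≡ ~p2 | p5 | ~p4 | p3 | p1   [simplify]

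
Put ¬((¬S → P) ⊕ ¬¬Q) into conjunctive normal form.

(¬S ∨ Q) ∧ (¬P ∨ Q) ∧ (¬Q ∨ S ∨ P)

¬((¬S → P) ⊕ ¬¬Q)
≡ ¬(((¬S → P) ∨ ¬¬Q) ∧ ¬((¬S → P) ∧ ¬¬Q))   [expand ⊕]
≡ ¬((¬¬S ∨ P ∨ ¬¬Q) ∧ ¬((¬S → P) ∧ ¬¬Q))   [eliminate →]
≡ ¬((¬¬S ∨ P ∨ ¬¬Q) ∧ ¬((¬¬S ∨ P) ∧ ¬¬Q))   [eliminate →]
≡ ¬(¬¬S ∨ P ∨ ¬¬Q) ∨ ¬¬((¬¬S ∨ P) ∧ ¬¬Q)   [De Morgan]
≡ (¬¬¬S ∧ ¬P ∧ ¬¬¬Q) ∨ ¬¬((¬¬S ∨ P) ∧ ¬¬Q)   [De Morgan]
≡ (¬S ∧ ¬P ∧ ¬¬¬Q) ∨ ¬¬((¬¬S ∨ P) ∧ ¬¬Q)   [double negation]
≡ (¬S ∧ ¬P ∧ ¬Q) ∨ ¬¬((¬¬S ∨ P) ∧ ¬¬Q)   [double negation]
≡ (¬S ∧ ¬P ∧ ¬Q) ∨ ((¬¬S ∨ P) ∧ ¬¬Q)   [double negation]
≡ (¬S ∧ ¬P ∧ ¬Q) ∨ ((S ∨ P) ∧ ¬¬Q)   [double negation]
≡ (¬S ∧ ¬P ∧ ¬Q) ∨ ((S ∨ P) ∧ Q)   [double negation]
≡ (¬S ∨ S ∨ P) ∧ (¬S ∨ Q) ∧ (¬P ∨ S ∨ P) ∧ (¬P ∨ Q) ∧ (¬Q ∨ S ∨ P) ∧ (¬Q ∨ Q)   [distribute ∨ over ∧]
≡ (¬S ∨ Q) ∧ (¬P ∨ Q) ∧ (¬Q ∨ S ∨ P)   [simplify]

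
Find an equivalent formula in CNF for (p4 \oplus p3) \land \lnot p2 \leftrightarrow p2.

(\lnot p4 \lor p3 \lor p2) \land (\lnot p3 \lor p4 \lor p2) \land \lnot p2

(p4 \oplus p3) \land \lnot p2 \leftrightarrow p2
⇔ ((p4 \oplus p3) \land \lnot p2 \to p2) \land (p2 \to (p4 \oplus p3) \land \lnot p2)   (eliminate \leftrightarrow)
⇔ (\lnot ((p4 \oplus p3) \land \lnot p2) \lor p2) \land (p2 \to (p4 \oplus p3) \land \lnot p2)   (eliminate \to)
⇔ (\lnot ((p4 \lor p3) \land \lnot (p4 \land p3) \land \lnot p2) \lor p2) \land (p2 \to (p4 \oplus p3) \land \lnot p2)   (expand \oplus)
⇔ (\lnot ((p4 \lor p3) \land \lnot (p4 \land p3) \land \lnot p2) \lor p2) \land (\lnot p2 \lor (p4 \oplus p3) \land \lnot p2)   (eliminate \to)
⇔ (\lnot ((p4 \lor p3) \land \lnot (p4 \land p3) \land \lnot p2) \lor p2) \land (\lnot p2 \lor (p4 \lor p3) \land \lnot (p4 \land p3) \land \lnot p2)   (expand \oplus)
⇔ (\lnot (p4 \lor p3) \lor \lnot \lnot (p4 \land p3) \lor \lnot \lnot p2 \lor p2) \land (\lnot p2 \lor (p4 \lor p3) \land \lnot (p4 \land p3) \land \lnot p2)   (De Morgan)
⇔ (\lnot p4 \land \lnot p3 \lor \lnot \lnot (p4 \land p3) \lor \lnot \lnot p2 \lor p2) \land (\lnot p2 \lor (p4 \lor p3) \land \lnot (p4 \land p3) \land \lnot p2)   (De Morgan)
⇔ (\lnot p4 \land \lnot p3 \lor p4 \land p3 \lor \lnot \lnot p2 \lor p2) \land (\lnot p2 \lor (p4 \lor p3) \land \lnot (p4 \land p3) \land \lnot p2)   (double negation)
⇔ (\lnot p4 \land \lnot p3 \lor p4 \land p3 \lor p2 \lor p2) \land (\lnot p2 \lor (p4 \lor p3) \land \lnot (p4 \land p3) \land \lnot p2)   (double negation)
⇔ (\lnot p4 \land \lnot p3 \lor p4 \land p3 \lor p2 \lor p2) \land (\lnot p2 \lor (p4 \lor p3) \land (\lnot p4 \lor \lnot p3) \land \lnot p2)   (De Morgan)
⇔ (\lnot p4 \lor p4 \lor p2 \lor p2) \land (\lnot p4 \lor p3 \lor p2 \lor p2) \land (\lnot p3 \lor p4 \lor p2 \lor p2) \land (\lnot p3 \lor p3 \lor p2 \lor p2) \land (\lnot p2 \lor p4 \lor p3) \land (\lnot p2 \lor \lnot p4 \lor \lnot p3) \land (\lnot p2 \lor \lnot p2)   (distribute \lor over \land)
⇔ (\lnot p4 \lor p3 \lor p2) \land (\lnot p3 \lor p4 \lor p2) \land \lnot p2   (simplify)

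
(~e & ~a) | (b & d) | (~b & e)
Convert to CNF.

(~e & ~a) | (b & d) | (~b & e)
≡ (~e | b | ~b) & (~e | b | e) & (~e | d | ~b) & (~e | d | e) & (~a | b | ~b) & (~a | b | e) & (~a | d | ~b) & (~a | d | e)   (distribute | over &)
≡ (~e | d | ~b) & (~a | b | e) & (~a | d | ~b) & (~a | d | e)   (simplify)

(~e | d | ~b) & (~a | b | e) & (~a | d | ~b) & (~a | d | e)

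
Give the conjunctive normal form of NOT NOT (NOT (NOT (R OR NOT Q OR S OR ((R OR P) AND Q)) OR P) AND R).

NOT P AND R

NOT NOT (NOT (NOT (R OR NOT Q OR S OR ((R OR P) AND Q)) OR P) AND R)
= NOT (NOT (R OR NOT Q OR S OR ((R OR P) AND Q)) OR P) AND R   [double negation]
= NOT NOT (R OR NOT Q OR S OR ((R OR P) AND Q)) AND NOT P AND R   [De Morgan]
= (R OR NOT Q OR S OR ((R OR P) AND Q)) AND NOT P AND R   [double negation]
= (R OR NOT Q OR S OR R OR P) AND (R OR NOT Q OR S OR Q) AND NOT P AND R   [distribute OR over AND]
= NOT P AND R   [simplify]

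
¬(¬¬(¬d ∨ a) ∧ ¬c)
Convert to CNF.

¬(¬¬(¬d ∨ a) ∧ ¬c)
≡ ¬¬¬(¬d ∨ a) ∨ ¬¬c   [De Morgan]
≡ ¬(¬d ∨ a) ∨ ¬¬c   [double negation]
≡ (¬¬d ∧ ¬a) ∨ ¬¬c   [De Morgan]
≡ (d ∧ ¬a) ∨ ¬¬c   [double negation]
≡ (d ∧ ¬a) ∨ c   [double negation]
≡ (d ∨ c) ∧ (¬a ∨ c)   [distribute ∨ over ∧]

(d ∨ c) ∧ (¬a ∨ c)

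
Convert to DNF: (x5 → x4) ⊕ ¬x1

(¬x5 ∧ x1) ∨ (x4 ∧ x1) ∨ (x5 ∧ ¬x4 ∧ ¬x1)

(x5 → x4) ⊕ ¬x1
⇔ ((x5 → x4) ∧ ¬¬x1) ∨ (¬(x5 → x4) ∧ ¬x1)
⇔ ((¬x5 ∨ x4) ∧ ¬¬x1) ∨ (¬(x5 → x4) ∧ ¬x1)
⇔ ((¬x5 ∨ x4) ∧ ¬¬x1) ∨ (¬(¬x5 ∨ x4) ∧ ¬x1)
⇔ ((¬x5 ∨ x4) ∧ x1) ∨ (¬(¬x5 ∨ x4) ∧ ¬x1)
⇔ ((¬x5 ∨ x4) ∧ x1) ∨ (¬¬x5 ∧ ¬x4 ∧ ¬x1)
⇔ ((¬x5 ∨ x4) ∧ x1) ∨ (x5 ∧ ¬x4 ∧ ¬x1)
⇔ (¬x5 ∧ x1) ∨ (x4 ∧ x1) ∨ (x5 ∧ ¬x4 ∧ ¬x1)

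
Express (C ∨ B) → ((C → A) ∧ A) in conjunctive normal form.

(C ∨ B) → ((C → A) ∧ A)
⇔ ¬(C ∨ B) ∨ ((C → A) ∧ A)
⇔ ¬(C ∨ B) ∨ ((¬C ∨ A) ∧ A)
⇔ (¬C ∧ ¬B) ∨ ((¬C ∨ A) ∧ A)
⇔ (¬C ∨ ¬C ∨ A) ∧ (¬C ∨ A) ∧ (¬B ∨ ¬C ∨ A) ∧ (¬B ∨ A)
⇔ (¬C ∨ A) ∧ (¬B ∨ A)

(¬C ∨ A) ∧ (¬B ∨ A)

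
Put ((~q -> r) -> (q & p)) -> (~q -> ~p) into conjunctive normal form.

((~q -> r) -> (q & p)) -> (~q -> ~p)
= ~((~q -> r) -> (q & p)) | (~q -> ~p)   [eliminate ->]
= ~(~(~q -> r) | (q & p)) | (~q -> ~p)   [eliminate ->]
= ~(~(~~q | r) | (q & p)) | (~q -> ~p)   [eliminate ->]
= ~(~(~~q | r) | (q & p)) | ~~q | ~p   [eliminate ->]
= (~~(~~q | r) & ~(q & p)) | ~~q | ~p   [De Morgan]
= ((~~q | r) & ~(q & p)) | ~~q | ~p   [double negation]
= ((q | r) & ~(q & p)) | ~~q | ~p   [double negation]
= ((q | r) & (~q | ~p)) | ~~q | ~p   [De Morgan]
= ((q | r) & (~q | ~p)) | q | ~p   [double negation]
= (q | r | q | ~p) & (~q | ~p | q | ~p)   [distribute | over &]
= q | r | ~p   [simplify]

q | r | ~p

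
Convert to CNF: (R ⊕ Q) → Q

(R ⊕ Q) → Q
≡ ¬(R ⊕ Q) ∨ Q   (eliminate →)
≡ ¬((R ∨ Q) ∧ ¬(R ∧ Q)) ∨ Q   (expand ⊕)
≡ ¬(R ∨ Q) ∨ ¬¬(R ∧ Q) ∨ Q   (De Morgan)
≡ (¬R ∧ ¬Q) ∨ ¬¬(R ∧ Q) ∨ Q   (De Morgan)
≡ (¬R ∧ ¬Q) ∨ (R ∧ Q) ∨ Q   (double negation)
≡ (¬R ∨ R ∨ Q) ∧ (¬R ∨ Q ∨ Q) ∧ (¬Q ∨ R ∨ Q) ∧ (¬Q ∨ Q ∨ Q)   (distribute ∨ over ∧)
≡ ¬R ∨ Q   (simplify)

¬R ∨ Q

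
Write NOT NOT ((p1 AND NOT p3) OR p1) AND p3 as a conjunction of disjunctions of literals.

NOT NOT ((p1 AND NOT p3) OR p1) AND p3
⇔ ((p1 AND NOT p3) OR p1) AND p3   (double negation)
⇔ (p1 OR p1) AND (NOT p3 OR p1) AND p3   (distribute OR over AND)
⇔ p1 AND p3   (simplify)

p1 AND p3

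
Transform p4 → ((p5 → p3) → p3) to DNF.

¬p4 ∨ (p5 ∧ ¬p3) ∨ p3

p4 → ((p5 → p3) → p3)
≡ ¬p4 ∨ ((p5 → p3) → p3)
≡ ¬p4 ∨ ¬(p5 → p3) ∨ p3
≡ ¬p4 ∨ ¬(¬p5 ∨ p3) ∨ p3
≡ ¬p4 ∨ (¬¬p5 ∧ ¬p3) ∨ p3
≡ ¬p4 ∨ (p5 ∧ ¬p3) ∨ p3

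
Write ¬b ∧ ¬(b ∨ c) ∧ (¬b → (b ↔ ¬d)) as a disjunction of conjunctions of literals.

¬b ∧ ¬(b ∨ c) ∧ (¬b → (b ↔ ¬d))
= ¬b ∧ ¬(b ∨ c) ∧ (¬¬b ∨ (b ↔ ¬d))   (eliminate →)
= ¬b ∧ ¬(b ∨ c) ∧ (¬¬b ∨ ((b → ¬d) ∧ (¬d → b)))   (eliminate ↔)
= ¬b ∧ ¬(b ∨ c) ∧ (¬¬b ∨ ((¬b ∨ ¬d) ∧ (¬d → b)))   (eliminate →)
= ¬b ∧ ¬(b ∨ c) ∧ (¬¬b ∨ ((¬b ∨ ¬d) ∧ (¬¬d ∨ b)))   (eliminate →)
= ¬b ∧ ¬b ∧ ¬c ∧ (¬¬b ∨ ((¬b ∨ ¬d) ∧ (¬¬d ∨ b)))   (De Morgan)
= ¬b ∧ ¬b ∧ ¬c ∧ (b ∨ ((¬b ∨ ¬d) ∧ (¬¬d ∨ b)))   (double negation)
= ¬b ∧ ¬b ∧ ¬c ∧ (b ∨ ((¬b ∨ ¬d) ∧ (d ∨ b)))   (double negation)
= (¬b ∧ ¬b ∧ ¬c ∧ b) ∨ (¬b ∧ ¬b ∧ ¬c ∧ ¬b ∧ d) ∨ (¬b ∧ ¬b ∧ ¬c ∧ ¬b ∧ b) ∨ (¬b ∧ ¬b ∧ ¬c ∧ ¬d ∧ d) ∨ (¬b ∧ ¬b ∧ ¬c ∧ ¬d ∧ b)   (distribute ∧ over ∨)
= ¬b ∧ ¬c ∧ d   (simplify)

¬b ∧ ¬c ∧ d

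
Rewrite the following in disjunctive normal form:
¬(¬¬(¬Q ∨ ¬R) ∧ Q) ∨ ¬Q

(Q ∧ R) ∨ ¬Q

¬(¬¬(¬Q ∨ ¬R) ∧ Q) ∨ ¬Q
= ¬¬¬(¬Q ∨ ¬R) ∨ ¬Q ∨ ¬Q   [De Morgan]
= ¬(¬Q ∨ ¬R) ∨ ¬Q ∨ ¬Q   [double negation]
= (¬¬Q ∧ ¬¬R) ∨ ¬Q ∨ ¬Q   [De Morgan]
= (Q ∧ ¬¬R) ∨ ¬Q ∨ ¬Q   [double negation]
= (Q ∧ R) ∨ ¬Q ∨ ¬Q   [double negation]
= (Q ∧ R) ∨ ¬Q   [simplify]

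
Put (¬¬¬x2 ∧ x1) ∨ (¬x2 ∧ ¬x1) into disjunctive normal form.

(¬x2 ∧ x1) ∨ (¬x2 ∧ ¬x1)

(¬¬¬x2 ∧ x1) ∨ (¬x2 ∧ ¬x1)
= (¬x2 ∧ x1) ∨ (¬x2 ∧ ¬x1)   [double negation]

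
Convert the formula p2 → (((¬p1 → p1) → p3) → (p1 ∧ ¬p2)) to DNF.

p2 → (((¬p1 → p1) → p3) → (p1 ∧ ¬p2))
≡ ¬p2 ∨ (((¬p1 → p1) → p3) → (p1 ∧ ¬p2))   [eliminate →]
≡ ¬p2 ∨ ¬((¬p1 → p1) → p3) ∨ (p1 ∧ ¬p2)   [eliminate →]
≡ ¬p2 ∨ ¬(¬(¬p1 → p1) ∨ p3) ∨ (p1 ∧ ¬p2)   [eliminate →]
≡ ¬p2 ∨ ¬(¬(¬¬p1 ∨ p1) ∨ p3) ∨ (p1 ∧ ¬p2)   [eliminate →]
≡ ¬p2 ∨ (¬¬(¬¬p1 ∨ p1) ∧ ¬p3) ∨ (p1 ∧ ¬p2)   [De Morgan]
≡ ¬p2 ∨ ((¬¬p1 ∨ p1) ∧ ¬p3) ∨ (p1 ∧ ¬p2)   [double negation]
≡ ¬p2 ∨ ((p1 ∨ p1) ∧ ¬p3) ∨ (p1 ∧ ¬p2)   [double negation]
≡ ¬p2 ∨ (p1 ∧ ¬p3) ∨ (p1 ∧ ¬p3) ∨ (p1 ∧ ¬p2)   [distribute ∧ over ∨]
≡ ¬p2 ∨ (p1 ∧ ¬p3)   [simplify]

¬p2 ∨ (p1 ∧ ¬p3)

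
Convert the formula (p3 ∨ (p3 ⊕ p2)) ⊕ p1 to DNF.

(p3 ∧ ¬p1) ∨ (¬p3 ∧ p2 ∧ ¬p1) ∨ (¬p3 ∧ ¬p2 ∧ p1)

(p3 ∨ (p3 ⊕ p2)) ⊕ p1
≡ ((p3 ∨ (p3 ⊕ p2)) ∧ ¬p1) ∨ (¬(p3 ∨ (p3 ⊕ p2)) ∧ p1)   [expand ⊕]
≡ ((p3 ∨ (p3 ∧ ¬p2) ∨ (¬p3 ∧ p2)) ∧ ¬p1) ∨ (¬(p3 ∨ (p3 ⊕ p2)) ∧ p1)   [expand ⊕]
≡ ((p3 ∨ (p3 ∧ ¬p2) ∨ (¬p3 ∧ p2)) ∧ ¬p1) ∨ (¬(p3 ∨ (p3 ∧ ¬p2) ∨ (¬p3 ∧ p2)) ∧ p1)   [expand ⊕]
≡ ((p3 ∨ (p3 ∧ ¬p2) ∨ (¬p3 ∧ p2)) ∧ ¬p1) ∨ (¬p3 ∧ ¬(p3 ∧ ¬p2) ∧ ¬(¬p3 ∧ p2) ∧ p1)   [De Morgan]
≡ ((p3 ∨ (p3 ∧ ¬p2) ∨ (¬p3 ∧ p2)) ∧ ¬p1) ∨ (¬p3 ∧ (¬p3 ∨ ¬¬p2) ∧ ¬(¬p3 ∧ p2) ∧ p1)   [De Morgan]
≡ ((p3 ∨ (p3 ∧ ¬p2) ∨ (¬p3 ∧ p2)) ∧ ¬p1) ∨ (¬p3 ∧ (¬p3 ∨ p2) ∧ ¬(¬p3 ∧ p2) ∧ p1)   [double negation]
≡ ((p3 ∨ (p3 ∧ ¬p2) ∨ (¬p3 ∧ p2)) ∧ ¬p1) ∨ (¬p3 ∧ (¬p3 ∨ p2) ∧ (¬¬p3 ∨ ¬p2) ∧ p1)   [De Morgan]
≡ ((p3 ∨ (p3 ∧ ¬p2) ∨ (¬p3 ∧ p2)) ∧ ¬p1) ∨ (¬p3 ∧ (¬p3 ∨ p2) ∧ (p3 ∨ ¬p2) ∧ p1)   [double negation]
≡ (p3 ∧ ¬p1) ∨ (p3 ∧ ¬p2 ∧ ¬p1) ∨ (¬p3 ∧ p2 ∧ ¬p1) ∨ (¬p3 ∧ ¬p3 ∧ p3 ∧ p1) ∨ (¬p3 ∧ ¬p3 ∧ ¬p2 ∧ p1) ∨ (¬p3 ∧ p2 ∧ p3 ∧ p1) ∨ (¬p3 ∧ p2 ∧ ¬p2 ∧ p1)   [distribute ∧ over ∨]
≡ (p3 ∧ ¬p1) ∨ (¬p3 ∧ p2 ∧ ¬p1) ∨ (¬p3 ∧ ¬p2 ∧ p1)   [simplify]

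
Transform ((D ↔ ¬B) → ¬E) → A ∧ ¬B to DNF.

((D ↔ ¬B) → ¬E) → A ∧ ¬B
≡ ¬((D ↔ ¬B) → ¬E) ∨ A ∧ ¬B   (eliminate →)
≡ ¬(¬(D ↔ ¬B) ∨ ¬E) ∨ A ∧ ¬B   (eliminate →)
≡ ¬(¬((D → ¬B) ∧ (¬B → D)) ∨ ¬E) ∨ A ∧ ¬B   (eliminate ↔)
≡ ¬(¬((¬D ∨ ¬B) ∧ (¬B → D)) ∨ ¬E) ∨ A ∧ ¬B   (eliminate →)
≡ ¬(¬((¬D ∨ ¬B) ∧ (¬¬B ∨ D)) ∨ ¬E) ∨ A ∧ ¬B   (eliminate →)
≡ ¬¬((¬D ∨ ¬B) ∧ (¬¬B ∨ D)) ∧ ¬¬E ∨ A ∧ ¬B   (De Morgan)
≡ (¬D ∨ ¬B) ∧ (¬¬B ∨ D) ∧ ¬¬E ∨ A ∧ ¬B   (double negation)
≡ (¬D ∨ ¬B) ∧ (B ∨ D) ∧ ¬¬E ∨ A ∧ ¬B   (double negation)
≡ (¬D ∨ ¬B) ∧ (B ∨ D) ∧ E ∨ A ∧ ¬B   (double negation)
≡ ¬D ∧ B ∧ E ∨ ¬D ∧ D ∧ E ∨ ¬B ∧ B ∧ E ∨ ¬B ∧ D ∧ E ∨ A ∧ ¬B   (distribute ∧ over ∨)
≡ ¬D ∧ B ∧ E ∨ ¬B ∧ D ∧ E ∨ A ∧ ¬B   (simplify)

¬D ∧ B ∧ E ∨ ¬B ∧ D ∧ E ∨ A ∧ ¬B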